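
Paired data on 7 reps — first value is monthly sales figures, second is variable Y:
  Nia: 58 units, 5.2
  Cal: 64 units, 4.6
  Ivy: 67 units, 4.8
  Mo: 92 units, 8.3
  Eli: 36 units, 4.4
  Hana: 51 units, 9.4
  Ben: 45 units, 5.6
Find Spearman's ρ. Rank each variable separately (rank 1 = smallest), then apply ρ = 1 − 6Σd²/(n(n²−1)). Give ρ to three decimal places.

Ranks of variable 1: 4, 5, 6, 7, 1, 3, 2
Ranks of variable 2: 4, 2, 3, 6, 1, 7, 5
d = r₁ − r₂: 0, 3, 3, 1, 0, -4, -3
d²: 0, 9, 9, 1, 0, 16, 9; Σd² = 44
ρ = 1 − 6·44/(7·48) = 1 − 264/336 = 0.214

0.214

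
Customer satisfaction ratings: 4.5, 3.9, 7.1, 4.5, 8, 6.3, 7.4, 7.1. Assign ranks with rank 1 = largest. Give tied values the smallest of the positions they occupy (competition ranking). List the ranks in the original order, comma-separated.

6, 8, 3, 6, 1, 5, 2, 3

Sorted (descending): 8, 7.4, 7.1, 7.1, 6.3, 4.5, 4.5, 3.9
The 2 values of 7.1 occupy positions 3–4 → each gets rank 3.
The 2 values of 4.5 occupy positions 6–7 → each gets rank 6.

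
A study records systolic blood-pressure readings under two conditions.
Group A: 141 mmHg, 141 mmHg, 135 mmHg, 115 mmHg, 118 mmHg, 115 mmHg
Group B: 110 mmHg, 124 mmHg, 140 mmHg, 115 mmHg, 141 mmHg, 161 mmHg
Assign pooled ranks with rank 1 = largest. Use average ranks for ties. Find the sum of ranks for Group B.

Sorted (descending): 161, 141, 141, 141, 140, 135, 124, 118, 115, 115, 115, 110
The 3 values of 141 occupy positions 2–4 → average rank 3.
The 3 values of 115 occupy positions 9–11 → average rank 10.
Group B values → pooled ranks: 110→12, 124→7, 140→5, 115→10, 141→3, 161→1
Rank sum = 12 + 7 + 5 + 10 + 3 + 1 = 38

38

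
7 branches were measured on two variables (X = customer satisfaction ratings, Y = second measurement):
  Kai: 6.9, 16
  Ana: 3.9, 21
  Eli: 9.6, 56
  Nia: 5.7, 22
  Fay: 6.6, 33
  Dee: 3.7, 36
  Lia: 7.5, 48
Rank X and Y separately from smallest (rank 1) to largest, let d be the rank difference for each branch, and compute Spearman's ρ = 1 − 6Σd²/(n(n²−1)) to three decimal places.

Ranks of variable 1: 5, 2, 7, 3, 4, 1, 6
Ranks of variable 2: 1, 2, 7, 3, 4, 5, 6
d = r₁ − r₂: 4, 0, 0, 0, 0, -4, 0
d²: 16, 0, 0, 0, 0, 16, 0; Σd² = 32
ρ = 1 − 6·32/(7·48) = 1 − 192/336 = 0.429

0.429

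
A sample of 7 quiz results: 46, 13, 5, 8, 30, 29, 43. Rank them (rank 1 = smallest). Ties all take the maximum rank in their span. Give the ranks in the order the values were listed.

7, 3, 1, 2, 5, 4, 6

Sorted (ascending): 5, 8, 13, 29, 30, 43, 46
No ties — each value takes its position as its rank.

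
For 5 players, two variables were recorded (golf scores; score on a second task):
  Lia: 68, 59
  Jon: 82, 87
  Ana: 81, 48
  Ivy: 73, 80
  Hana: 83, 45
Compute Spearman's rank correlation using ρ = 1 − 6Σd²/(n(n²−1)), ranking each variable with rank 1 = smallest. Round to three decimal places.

Ranks of variable 1: 1, 4, 3, 2, 5
Ranks of variable 2: 3, 5, 2, 4, 1
d = r₁ − r₂: -2, -1, 1, -2, 4
d²: 4, 1, 1, 4, 16; Σd² = 26
ρ = 1 − 6·26/(5·24) = 1 − 156/120 = -0.300

-0.300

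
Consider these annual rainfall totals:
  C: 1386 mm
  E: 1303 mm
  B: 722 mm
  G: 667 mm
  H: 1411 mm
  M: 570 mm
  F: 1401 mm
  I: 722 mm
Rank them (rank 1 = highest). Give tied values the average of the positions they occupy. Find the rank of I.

Sorted (descending): 1411, 1401, 1386, 1303, 722, 722, 667, 570
The 2 values of 722 occupy positions 5–6 → average rank (5+6)/2 = 5.5.
I has value 722 mm → rank 5.5.

5.5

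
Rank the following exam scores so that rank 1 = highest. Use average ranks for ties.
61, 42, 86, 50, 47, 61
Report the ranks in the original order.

Sorted (descending): 86, 61, 61, 50, 47, 42
The 2 values of 61 occupy positions 2–3 → average rank (2+3)/2 = 2.5.

2.5, 6, 1, 4, 5, 2.5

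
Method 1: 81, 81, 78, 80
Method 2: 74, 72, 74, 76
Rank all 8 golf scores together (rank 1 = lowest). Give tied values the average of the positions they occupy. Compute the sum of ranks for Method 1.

26

Sorted (ascending): 72, 74, 74, 76, 78, 80, 81, 81
The 2 values of 74 occupy positions 2–3 → average rank (2+3)/2 = 2.5.
The 2 values of 81 occupy positions 7–8 → average rank (7+8)/2 = 7.5.
Method 1 values → pooled ranks: 81→7.5, 81→7.5, 78→5, 80→6
Rank sum = 7.5 + 7.5 + 5 + 6 = 26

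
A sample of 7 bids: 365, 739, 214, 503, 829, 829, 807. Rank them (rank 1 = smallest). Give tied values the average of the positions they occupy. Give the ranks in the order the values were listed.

2, 4, 1, 3, 6.5, 6.5, 5

Sorted (ascending): 214, 365, 503, 739, 807, 829, 829
The 2 values of 829 occupy positions 6–7 → average rank (6+7)/2 = 6.5.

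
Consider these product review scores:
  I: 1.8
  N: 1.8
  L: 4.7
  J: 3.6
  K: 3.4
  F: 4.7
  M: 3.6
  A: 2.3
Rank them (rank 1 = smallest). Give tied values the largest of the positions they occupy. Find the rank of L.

Sorted (ascending): 1.8, 1.8, 2.3, 3.4, 3.6, 3.6, 4.7, 4.7
The 2 values of 1.8 occupy positions 1–2 → each gets rank 2.
The 2 values of 3.6 occupy positions 5–6 → each gets rank 6.
The 2 values of 4.7 occupy positions 7–8 → each gets rank 8.
L has value 4.7 → rank 8.

8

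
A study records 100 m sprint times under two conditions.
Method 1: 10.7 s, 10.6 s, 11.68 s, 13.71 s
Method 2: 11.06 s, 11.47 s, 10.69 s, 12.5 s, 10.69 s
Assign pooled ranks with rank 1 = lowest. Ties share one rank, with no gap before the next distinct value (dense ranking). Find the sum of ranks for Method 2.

Sorted (ascending): 10.6, 10.69, 10.69, 10.7, 11.06, 11.47, 11.68, 12.5, 13.71
The 2 values of 10.69 share dense rank 2.
Remaining distinct values take the next consecutive integers.
Method 2 values → pooled ranks: 11.06→4, 11.47→5, 10.69→2, 12.5→7, 10.69→2
Rank sum = 4 + 5 + 2 + 7 + 2 = 20

20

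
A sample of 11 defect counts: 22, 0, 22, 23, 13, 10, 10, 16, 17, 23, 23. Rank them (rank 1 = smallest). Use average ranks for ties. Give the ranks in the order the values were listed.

7.5, 1, 7.5, 10, 4, 2.5, 2.5, 5, 6, 10, 10

Sorted (ascending): 0, 10, 10, 13, 16, 17, 22, 22, 23, 23, 23
The 2 values of 10 occupy positions 2–3 → average rank (2+3)/2 = 2.5.
The 2 values of 22 occupy positions 7–8 → average rank (7+8)/2 = 7.5.
The 3 values of 23 occupy positions 9–11 → average rank 10.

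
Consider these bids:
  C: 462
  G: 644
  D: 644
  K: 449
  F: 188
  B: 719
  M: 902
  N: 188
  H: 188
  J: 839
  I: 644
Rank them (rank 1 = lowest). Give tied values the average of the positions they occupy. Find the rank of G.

Sorted (ascending): 188, 188, 188, 449, 462, 644, 644, 644, 719, 839, 902
The 3 values of 188 occupy positions 1–3 → average rank 2.
The 3 values of 644 occupy positions 6–8 → average rank 7.
G has value 644 → rank 7.

7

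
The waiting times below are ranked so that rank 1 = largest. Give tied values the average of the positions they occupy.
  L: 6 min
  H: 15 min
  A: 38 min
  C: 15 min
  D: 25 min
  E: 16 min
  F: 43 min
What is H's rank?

5.5

Sorted (descending): 43, 38, 25, 16, 15, 15, 6
The 2 values of 15 occupy positions 5–6 → average rank (5+6)/2 = 5.5.
H has value 15 min → rank 5.5.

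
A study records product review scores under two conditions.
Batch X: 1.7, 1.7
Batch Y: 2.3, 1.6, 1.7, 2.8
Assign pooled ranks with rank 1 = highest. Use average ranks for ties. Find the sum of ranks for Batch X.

8

Sorted (descending): 2.8, 2.3, 1.7, 1.7, 1.7, 1.6
The 3 values of 1.7 occupy positions 3–5 → average rank 4.
Batch X values → pooled ranks: 1.7→4, 1.7→4
Rank sum = 4 + 4 = 8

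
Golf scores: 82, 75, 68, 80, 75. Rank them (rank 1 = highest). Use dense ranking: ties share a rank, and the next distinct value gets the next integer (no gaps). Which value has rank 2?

Sorted (descending): 82, 80, 75, 75, 68
The 2 values of 75 share dense rank 3.
Remaining distinct values take the next consecutive integers.
Rank 2 → value 80.

80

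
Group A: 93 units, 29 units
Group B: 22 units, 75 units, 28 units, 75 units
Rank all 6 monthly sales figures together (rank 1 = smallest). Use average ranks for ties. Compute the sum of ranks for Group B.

Sorted (ascending): 22, 28, 29, 75, 75, 93
The 2 values of 75 occupy positions 4–5 → average rank (4+5)/2 = 4.5.
Group B values → pooled ranks: 22→1, 75→4.5, 28→2, 75→4.5
Rank sum = 1 + 4.5 + 2 + 4.5 = 12

12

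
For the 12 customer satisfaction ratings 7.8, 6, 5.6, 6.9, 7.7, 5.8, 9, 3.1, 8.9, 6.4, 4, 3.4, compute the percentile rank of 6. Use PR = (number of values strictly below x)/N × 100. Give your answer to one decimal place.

N = 12.
Strictly below 6: 5. Equal to 6: 1.
PR = 5/12 × 100 = 41.7

41.7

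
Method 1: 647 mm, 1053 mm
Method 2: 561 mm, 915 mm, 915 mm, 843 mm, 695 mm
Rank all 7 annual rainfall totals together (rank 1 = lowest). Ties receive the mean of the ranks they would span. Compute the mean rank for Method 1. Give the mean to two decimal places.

Sorted (ascending): 561, 647, 695, 843, 915, 915, 1053
The 2 values of 915 occupy positions 5–6 → average rank (5+6)/2 = 5.5.
Method 1 values → pooled ranks: 647→2, 1053→7
Mean rank = (2 + 7) / 2 = 4.50

4.50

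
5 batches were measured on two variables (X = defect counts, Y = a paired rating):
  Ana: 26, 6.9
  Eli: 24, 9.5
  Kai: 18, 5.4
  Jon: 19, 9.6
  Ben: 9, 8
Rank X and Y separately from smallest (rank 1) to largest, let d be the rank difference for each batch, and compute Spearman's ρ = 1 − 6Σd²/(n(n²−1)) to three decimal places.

Ranks of variable 1: 5, 4, 2, 3, 1
Ranks of variable 2: 2, 4, 1, 5, 3
d = r₁ − r₂: 3, 0, 1, -2, -2
d²: 9, 0, 1, 4, 4; Σd² = 18
ρ = 1 − 6·18/(5·24) = 1 − 108/120 = 0.100

0.100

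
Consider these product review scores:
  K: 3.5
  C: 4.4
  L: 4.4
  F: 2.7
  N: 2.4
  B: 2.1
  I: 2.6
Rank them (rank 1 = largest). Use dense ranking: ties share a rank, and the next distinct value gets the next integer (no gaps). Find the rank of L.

1

Sorted (descending): 4.4, 4.4, 3.5, 2.7, 2.6, 2.4, 2.1
The 2 values of 4.4 share dense rank 1.
Remaining distinct values take the next consecutive integers.
L has value 4.4 → rank 1.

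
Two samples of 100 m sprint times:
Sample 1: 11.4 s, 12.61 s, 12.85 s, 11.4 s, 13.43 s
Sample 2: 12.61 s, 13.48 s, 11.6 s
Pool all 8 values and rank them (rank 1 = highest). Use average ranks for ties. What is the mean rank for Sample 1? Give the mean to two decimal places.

Sorted (descending): 13.48, 13.43, 12.85, 12.61, 12.61, 11.6, 11.4, 11.4
The 2 values of 12.61 occupy positions 4–5 → average rank (4+5)/2 = 4.5.
The 2 values of 11.4 occupy positions 7–8 → average rank (7+8)/2 = 7.5.
Sample 1 values → pooled ranks: 11.4→7.5, 12.61→4.5, 12.85→3, 11.4→7.5, 13.43→2
Mean rank = (7.5 + 4.5 + 3 + 7.5 + 2) / 5 = 4.90

4.90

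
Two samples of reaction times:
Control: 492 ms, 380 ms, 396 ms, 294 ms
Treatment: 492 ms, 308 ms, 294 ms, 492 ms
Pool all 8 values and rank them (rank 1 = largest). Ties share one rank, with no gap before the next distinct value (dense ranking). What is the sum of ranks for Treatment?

11

Sorted (descending): 492, 492, 492, 396, 380, 308, 294, 294
The 3 values of 492 share dense rank 1.
The 2 values of 294 share dense rank 5.
Remaining distinct values take the next consecutive integers.
Treatment values → pooled ranks: 492→1, 308→4, 294→5, 492→1
Rank sum = 1 + 4 + 5 + 1 = 11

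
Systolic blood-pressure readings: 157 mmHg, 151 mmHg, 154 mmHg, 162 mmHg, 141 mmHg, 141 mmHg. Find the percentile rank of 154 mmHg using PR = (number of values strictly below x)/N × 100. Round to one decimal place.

N = 6.
Strictly below 154: 3. Equal to 154: 1.
PR = 3/6 × 100 = 50.0

50.0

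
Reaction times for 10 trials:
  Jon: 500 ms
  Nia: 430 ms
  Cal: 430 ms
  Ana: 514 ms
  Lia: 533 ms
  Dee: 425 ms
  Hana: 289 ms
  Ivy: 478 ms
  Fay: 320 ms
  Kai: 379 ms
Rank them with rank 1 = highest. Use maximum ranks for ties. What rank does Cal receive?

Sorted (descending): 533, 514, 500, 478, 430, 430, 425, 379, 320, 289
The 2 values of 430 occupy positions 5–6 → each gets rank 6.
Cal has value 430 ms → rank 6.

6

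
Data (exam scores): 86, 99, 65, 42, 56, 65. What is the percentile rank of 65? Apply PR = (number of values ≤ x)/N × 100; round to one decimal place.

66.7

N = 6.
Strictly below 65: 2. Equal to 65: 2.
PR = 4/6 × 100 = 66.7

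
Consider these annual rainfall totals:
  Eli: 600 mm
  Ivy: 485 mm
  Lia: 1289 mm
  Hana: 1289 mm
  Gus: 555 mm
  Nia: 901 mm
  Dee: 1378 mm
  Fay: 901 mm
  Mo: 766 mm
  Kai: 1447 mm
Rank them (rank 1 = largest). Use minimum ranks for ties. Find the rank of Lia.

Sorted (descending): 1447, 1378, 1289, 1289, 901, 901, 766, 600, 555, 485
The 2 values of 1289 occupy positions 3–4 → each gets rank 3.
The 2 values of 901 occupy positions 5–6 → each gets rank 5.
Lia has value 1289 mm → rank 3.

3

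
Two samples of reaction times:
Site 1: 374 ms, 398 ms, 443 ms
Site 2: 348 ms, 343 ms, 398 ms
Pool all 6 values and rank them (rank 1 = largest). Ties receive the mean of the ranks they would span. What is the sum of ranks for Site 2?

13.5

Sorted (descending): 443, 398, 398, 374, 348, 343
The 2 values of 398 occupy positions 2–3 → average rank (2+3)/2 = 2.5.
Site 2 values → pooled ranks: 348→5, 343→6, 398→2.5
Rank sum = 5 + 6 + 2.5 = 13.5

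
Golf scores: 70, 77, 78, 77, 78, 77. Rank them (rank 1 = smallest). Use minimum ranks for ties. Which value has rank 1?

Sorted (ascending): 70, 77, 77, 77, 78, 78
The 3 values of 77 occupy positions 2–4 → each gets rank 2.
The 2 values of 78 occupy positions 5–6 → each gets rank 5.
Rank 1 → value 70.

70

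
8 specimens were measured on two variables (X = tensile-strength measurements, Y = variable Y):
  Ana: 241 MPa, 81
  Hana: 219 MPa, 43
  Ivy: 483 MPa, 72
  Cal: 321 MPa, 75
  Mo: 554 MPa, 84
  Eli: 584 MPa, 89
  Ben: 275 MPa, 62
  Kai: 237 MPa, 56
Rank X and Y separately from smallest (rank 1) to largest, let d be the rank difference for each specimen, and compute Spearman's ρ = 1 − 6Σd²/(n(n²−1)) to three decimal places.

Ranks of variable 1: 3, 1, 6, 5, 7, 8, 4, 2
Ranks of variable 2: 6, 1, 4, 5, 7, 8, 3, 2
d = r₁ − r₂: -3, 0, 2, 0, 0, 0, 1, 0
d²: 9, 0, 4, 0, 0, 0, 1, 0; Σd² = 14
ρ = 1 − 6·14/(8·63) = 1 − 84/504 = 0.833

0.833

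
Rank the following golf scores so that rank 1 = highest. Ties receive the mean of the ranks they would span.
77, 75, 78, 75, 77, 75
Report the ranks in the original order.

Sorted (descending): 78, 77, 77, 75, 75, 75
The 2 values of 77 occupy positions 2–3 → average rank (2+3)/2 = 2.5.
The 3 values of 75 occupy positions 4–6 → average rank 5.

2.5, 5, 1, 5, 2.5, 5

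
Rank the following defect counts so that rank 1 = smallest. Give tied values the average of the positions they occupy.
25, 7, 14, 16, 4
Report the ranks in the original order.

Sorted (ascending): 4, 7, 14, 16, 25
No ties — each value takes its position as its rank.

5, 2, 3, 4, 1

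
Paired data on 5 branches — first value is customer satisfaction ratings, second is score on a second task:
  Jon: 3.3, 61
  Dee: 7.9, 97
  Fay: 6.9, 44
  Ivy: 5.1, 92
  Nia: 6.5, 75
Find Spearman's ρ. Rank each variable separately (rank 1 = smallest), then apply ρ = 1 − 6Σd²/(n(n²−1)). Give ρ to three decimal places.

Ranks of variable 1: 1, 5, 4, 2, 3
Ranks of variable 2: 2, 5, 1, 4, 3
d = r₁ − r₂: -1, 0, 3, -2, 0
d²: 1, 0, 9, 4, 0; Σd² = 14
ρ = 1 − 6·14/(5·24) = 1 − 84/120 = 0.300

0.300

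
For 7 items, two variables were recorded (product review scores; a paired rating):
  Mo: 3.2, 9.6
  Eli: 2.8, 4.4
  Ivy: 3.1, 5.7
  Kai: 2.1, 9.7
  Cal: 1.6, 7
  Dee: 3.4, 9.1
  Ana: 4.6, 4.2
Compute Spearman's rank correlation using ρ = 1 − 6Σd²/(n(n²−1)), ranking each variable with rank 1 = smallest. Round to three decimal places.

-0.321

Ranks of variable 1: 5, 3, 4, 2, 1, 6, 7
Ranks of variable 2: 6, 2, 3, 7, 4, 5, 1
d = r₁ − r₂: -1, 1, 1, -5, -3, 1, 6
d²: 1, 1, 1, 25, 9, 1, 36; Σd² = 74
ρ = 1 − 6·74/(7·48) = 1 − 444/336 = -0.321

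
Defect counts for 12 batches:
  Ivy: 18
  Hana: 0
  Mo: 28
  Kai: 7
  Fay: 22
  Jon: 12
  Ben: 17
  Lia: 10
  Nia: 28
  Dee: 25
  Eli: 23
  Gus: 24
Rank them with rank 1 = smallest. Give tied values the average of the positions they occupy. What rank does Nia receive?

11.5

Sorted (ascending): 0, 7, 10, 12, 17, 18, 22, 23, 24, 25, 28, 28
The 2 values of 28 occupy positions 11–12 → average rank (11+12)/2 = 11.5.
Nia has value 28 → rank 11.5.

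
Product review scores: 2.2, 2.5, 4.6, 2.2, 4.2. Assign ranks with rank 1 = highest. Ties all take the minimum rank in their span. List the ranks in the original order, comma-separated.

Sorted (descending): 4.6, 4.2, 2.5, 2.2, 2.2
The 2 values of 2.2 occupy positions 4–5 → each gets rank 4.

4, 3, 1, 4, 2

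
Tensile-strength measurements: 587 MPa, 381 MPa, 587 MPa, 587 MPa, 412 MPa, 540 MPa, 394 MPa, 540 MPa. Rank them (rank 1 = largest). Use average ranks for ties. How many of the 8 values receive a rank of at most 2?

3

Sorted (descending): 587, 587, 587, 540, 540, 412, 394, 381
The 3 values of 587 occupy positions 1–3 → average rank 2.
The 2 values of 540 occupy positions 4–5 → average rank (4+5)/2 = 4.5.
Ranks ≤ 2: {2, 2, 2} → 3 values.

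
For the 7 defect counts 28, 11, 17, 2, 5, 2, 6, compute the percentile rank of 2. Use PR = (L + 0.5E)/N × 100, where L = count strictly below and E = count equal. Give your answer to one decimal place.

14.3

N = 7.
Strictly below 2: 0. Equal to 2: 2.
PR = (0 + 0.5·2)/7 × 100 = 14.3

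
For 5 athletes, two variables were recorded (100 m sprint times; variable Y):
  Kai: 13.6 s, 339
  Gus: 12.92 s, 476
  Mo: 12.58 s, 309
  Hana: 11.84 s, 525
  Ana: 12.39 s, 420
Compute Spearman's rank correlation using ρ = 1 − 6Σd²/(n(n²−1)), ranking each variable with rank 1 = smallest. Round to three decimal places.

-0.500

Ranks of variable 1: 5, 4, 3, 1, 2
Ranks of variable 2: 2, 4, 1, 5, 3
d = r₁ − r₂: 3, 0, 2, -4, -1
d²: 9, 0, 4, 16, 1; Σd² = 30
ρ = 1 − 6·30/(5·24) = 1 − 180/120 = -0.500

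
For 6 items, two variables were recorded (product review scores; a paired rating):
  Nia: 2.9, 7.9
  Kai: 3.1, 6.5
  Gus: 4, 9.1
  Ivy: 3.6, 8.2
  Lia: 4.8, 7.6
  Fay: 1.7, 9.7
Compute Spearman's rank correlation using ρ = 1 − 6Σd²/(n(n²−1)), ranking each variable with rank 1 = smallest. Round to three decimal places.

Ranks of variable 1: 2, 3, 5, 4, 6, 1
Ranks of variable 2: 3, 1, 5, 4, 2, 6
d = r₁ − r₂: -1, 2, 0, 0, 4, -5
d²: 1, 4, 0, 0, 16, 25; Σd² = 46
ρ = 1 − 6·46/(6·35) = 1 − 276/210 = -0.314

-0.314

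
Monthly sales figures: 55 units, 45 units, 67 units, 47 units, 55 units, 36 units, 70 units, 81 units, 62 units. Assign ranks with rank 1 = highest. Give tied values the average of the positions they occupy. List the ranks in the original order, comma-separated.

5.5, 8, 3, 7, 5.5, 9, 2, 1, 4

Sorted (descending): 81, 70, 67, 62, 55, 55, 47, 45, 36
The 2 values of 55 occupy positions 5–6 → average rank (5+6)/2 = 5.5.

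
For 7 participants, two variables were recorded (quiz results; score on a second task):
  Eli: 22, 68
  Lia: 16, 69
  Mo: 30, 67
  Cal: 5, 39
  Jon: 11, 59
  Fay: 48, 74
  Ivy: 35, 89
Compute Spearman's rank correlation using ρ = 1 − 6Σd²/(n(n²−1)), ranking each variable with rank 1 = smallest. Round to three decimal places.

Ranks of variable 1: 4, 3, 5, 1, 2, 7, 6
Ranks of variable 2: 4, 5, 3, 1, 2, 6, 7
d = r₁ − r₂: 0, -2, 2, 0, 0, 1, -1
d²: 0, 4, 4, 0, 0, 1, 1; Σd² = 10
ρ = 1 − 6·10/(7·48) = 1 − 60/336 = 0.821

0.821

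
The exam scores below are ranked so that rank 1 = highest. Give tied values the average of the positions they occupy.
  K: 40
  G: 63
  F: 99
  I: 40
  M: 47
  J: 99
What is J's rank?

1.5

Sorted (descending): 99, 99, 63, 47, 40, 40
The 2 values of 99 occupy positions 1–2 → average rank (1+2)/2 = 1.5.
The 2 values of 40 occupy positions 5–6 → average rank (5+6)/2 = 5.5.
J has value 99 → rank 1.5.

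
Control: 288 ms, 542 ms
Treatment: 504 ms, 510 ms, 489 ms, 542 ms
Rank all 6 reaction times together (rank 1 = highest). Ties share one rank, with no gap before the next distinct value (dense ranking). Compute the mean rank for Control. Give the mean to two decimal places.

3.00

Sorted (descending): 542, 542, 510, 504, 489, 288
The 2 values of 542 share dense rank 1.
Remaining distinct values take the next consecutive integers.
Control values → pooled ranks: 288→5, 542→1
Mean rank = (5 + 1) / 2 = 3.00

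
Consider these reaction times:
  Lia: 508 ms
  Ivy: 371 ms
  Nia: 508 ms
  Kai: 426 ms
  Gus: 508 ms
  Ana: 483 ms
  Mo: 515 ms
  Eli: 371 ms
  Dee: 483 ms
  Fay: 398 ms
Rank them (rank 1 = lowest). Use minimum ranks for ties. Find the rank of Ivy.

Sorted (ascending): 371, 371, 398, 426, 483, 483, 508, 508, 508, 515
The 2 values of 371 occupy positions 1–2 → each gets rank 1.
The 2 values of 483 occupy positions 5–6 → each gets rank 5.
The 3 values of 508 occupy positions 7–9 → each gets rank 7.
Ivy has value 371 ms → rank 1.

1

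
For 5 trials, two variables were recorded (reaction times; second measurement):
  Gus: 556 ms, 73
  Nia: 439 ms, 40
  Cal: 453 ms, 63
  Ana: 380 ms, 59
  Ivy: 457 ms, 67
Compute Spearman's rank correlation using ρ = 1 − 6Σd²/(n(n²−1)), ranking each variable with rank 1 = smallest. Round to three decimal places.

0.900

Ranks of variable 1: 5, 2, 3, 1, 4
Ranks of variable 2: 5, 1, 3, 2, 4
d = r₁ − r₂: 0, 1, 0, -1, 0
d²: 0, 1, 0, 1, 0; Σd² = 2
ρ = 1 − 6·2/(5·24) = 1 − 12/120 = 0.900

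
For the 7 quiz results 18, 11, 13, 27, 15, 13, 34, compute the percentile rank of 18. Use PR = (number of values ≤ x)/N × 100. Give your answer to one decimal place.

71.4

N = 7.
Strictly below 18: 4. Equal to 18: 1.
PR = 5/7 × 100 = 71.4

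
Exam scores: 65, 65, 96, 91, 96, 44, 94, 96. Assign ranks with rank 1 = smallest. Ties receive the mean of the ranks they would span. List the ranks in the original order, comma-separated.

2.5, 2.5, 7, 4, 7, 1, 5, 7

Sorted (ascending): 44, 65, 65, 91, 94, 96, 96, 96
The 2 values of 65 occupy positions 2–3 → average rank (2+3)/2 = 2.5.
The 3 values of 96 occupy positions 6–8 → average rank 7.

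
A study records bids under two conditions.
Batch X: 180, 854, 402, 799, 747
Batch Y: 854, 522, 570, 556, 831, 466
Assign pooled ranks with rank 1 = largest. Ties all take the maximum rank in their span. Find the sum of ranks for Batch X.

Sorted (descending): 854, 854, 831, 799, 747, 570, 556, 522, 466, 402, 180
The 2 values of 854 occupy positions 1–2 → each gets rank 2.
Batch X values → pooled ranks: 180→11, 854→2, 402→10, 799→4, 747→5
Rank sum = 11 + 2 + 10 + 4 + 5 = 32

32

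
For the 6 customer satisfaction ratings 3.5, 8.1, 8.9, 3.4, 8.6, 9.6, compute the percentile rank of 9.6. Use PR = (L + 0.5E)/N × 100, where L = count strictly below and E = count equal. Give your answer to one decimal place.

91.7

N = 6.
Strictly below 9.6: 5. Equal to 9.6: 1.
PR = (5 + 0.5·1)/6 × 100 = 91.7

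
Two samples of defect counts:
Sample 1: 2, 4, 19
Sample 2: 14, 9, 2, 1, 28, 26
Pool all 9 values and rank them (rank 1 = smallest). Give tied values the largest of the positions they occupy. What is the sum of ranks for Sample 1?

Sorted (ascending): 1, 2, 2, 4, 9, 14, 19, 26, 28
The 2 values of 2 occupy positions 2–3 → each gets rank 3.
Sample 1 values → pooled ranks: 2→3, 4→4, 19→7
Rank sum = 3 + 4 + 7 = 14

14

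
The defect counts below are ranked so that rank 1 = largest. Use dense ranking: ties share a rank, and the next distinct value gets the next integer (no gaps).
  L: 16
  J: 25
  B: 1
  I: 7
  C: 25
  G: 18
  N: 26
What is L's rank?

4

Sorted (descending): 26, 25, 25, 18, 16, 7, 1
The 2 values of 25 share dense rank 2.
Remaining distinct values take the next consecutive integers.
L has value 16 → rank 4.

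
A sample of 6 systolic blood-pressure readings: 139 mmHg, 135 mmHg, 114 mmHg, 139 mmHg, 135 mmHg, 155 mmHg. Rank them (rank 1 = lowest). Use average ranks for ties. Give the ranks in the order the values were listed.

Sorted (ascending): 114, 135, 135, 139, 139, 155
The 2 values of 135 occupy positions 2–3 → average rank (2+3)/2 = 2.5.
The 2 values of 139 occupy positions 4–5 → average rank (4+5)/2 = 4.5.

4.5, 2.5, 1, 4.5, 2.5, 6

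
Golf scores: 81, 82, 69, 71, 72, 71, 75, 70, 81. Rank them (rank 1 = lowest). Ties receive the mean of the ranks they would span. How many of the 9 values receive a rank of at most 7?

6

Sorted (ascending): 69, 70, 71, 71, 72, 75, 81, 81, 82
The 2 values of 71 occupy positions 3–4 → average rank (3+4)/2 = 3.5.
The 2 values of 81 occupy positions 7–8 → average rank (7+8)/2 = 7.5.
Ranks ≤ 7: {1, 2, 3.5, 3.5, 5, 6} → 6 values.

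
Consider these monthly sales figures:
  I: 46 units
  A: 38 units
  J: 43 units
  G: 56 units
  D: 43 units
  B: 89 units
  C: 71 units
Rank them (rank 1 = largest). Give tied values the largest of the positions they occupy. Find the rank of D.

6

Sorted (descending): 89, 71, 56, 46, 43, 43, 38
The 2 values of 43 occupy positions 5–6 → each gets rank 6.
D has value 43 units → rank 6.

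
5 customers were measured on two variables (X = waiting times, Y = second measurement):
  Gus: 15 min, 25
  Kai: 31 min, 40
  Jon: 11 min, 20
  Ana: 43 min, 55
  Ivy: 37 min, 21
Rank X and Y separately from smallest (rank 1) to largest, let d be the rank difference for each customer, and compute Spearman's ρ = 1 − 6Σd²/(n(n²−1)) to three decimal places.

Ranks of variable 1: 2, 3, 1, 5, 4
Ranks of variable 2: 3, 4, 1, 5, 2
d = r₁ − r₂: -1, -1, 0, 0, 2
d²: 1, 1, 0, 0, 4; Σd² = 6
ρ = 1 − 6·6/(5·24) = 1 − 36/120 = 0.700

0.700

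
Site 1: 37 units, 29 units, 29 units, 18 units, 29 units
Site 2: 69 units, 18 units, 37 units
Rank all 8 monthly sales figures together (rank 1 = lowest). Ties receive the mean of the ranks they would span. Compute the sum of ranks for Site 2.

16

Sorted (ascending): 18, 18, 29, 29, 29, 37, 37, 69
The 2 values of 18 occupy positions 1–2 → average rank (1+2)/2 = 1.5.
The 3 values of 29 occupy positions 3–5 → average rank 4.
The 2 values of 37 occupy positions 6–7 → average rank (6+7)/2 = 6.5.
Site 2 values → pooled ranks: 69→8, 18→1.5, 37→6.5
Rank sum = 8 + 1.5 + 6.5 = 16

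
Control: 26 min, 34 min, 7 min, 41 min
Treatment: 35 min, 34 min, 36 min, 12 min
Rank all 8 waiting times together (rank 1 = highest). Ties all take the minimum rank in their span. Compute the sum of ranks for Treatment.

16

Sorted (descending): 41, 36, 35, 34, 34, 26, 12, 7
The 2 values of 34 occupy positions 4–5 → each gets rank 4.
Treatment values → pooled ranks: 35→3, 34→4, 36→2, 12→7
Rank sum = 3 + 4 + 2 + 7 = 16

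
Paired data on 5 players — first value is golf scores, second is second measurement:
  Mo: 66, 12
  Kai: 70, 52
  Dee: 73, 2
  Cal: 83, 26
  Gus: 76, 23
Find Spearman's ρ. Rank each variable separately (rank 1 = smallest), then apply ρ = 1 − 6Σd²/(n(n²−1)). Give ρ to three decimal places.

Ranks of variable 1: 1, 2, 3, 5, 4
Ranks of variable 2: 2, 5, 1, 4, 3
d = r₁ − r₂: -1, -3, 2, 1, 1
d²: 1, 9, 4, 1, 1; Σd² = 16
ρ = 1 − 6·16/(5·24) = 1 − 96/120 = 0.200

0.200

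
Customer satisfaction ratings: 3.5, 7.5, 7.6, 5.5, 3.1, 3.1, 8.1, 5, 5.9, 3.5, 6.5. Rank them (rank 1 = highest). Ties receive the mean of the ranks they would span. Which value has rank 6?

Sorted (descending): 8.1, 7.6, 7.5, 6.5, 5.9, 5.5, 5, 3.5, 3.5, 3.1, 3.1
The 2 values of 3.5 occupy positions 8–9 → average rank (8+9)/2 = 8.5.
The 2 values of 3.1 occupy positions 10–11 → average rank (10+11)/2 = 10.5.
Rank 6 → value 5.5.

5.5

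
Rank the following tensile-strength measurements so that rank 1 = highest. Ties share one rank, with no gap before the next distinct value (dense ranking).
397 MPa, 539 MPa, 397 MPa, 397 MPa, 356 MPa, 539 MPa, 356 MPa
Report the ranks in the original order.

2, 1, 2, 2, 3, 1, 3

Sorted (descending): 539, 539, 397, 397, 397, 356, 356
The 2 values of 539 share dense rank 1.
The 3 values of 397 share dense rank 2.
The 2 values of 356 share dense rank 3.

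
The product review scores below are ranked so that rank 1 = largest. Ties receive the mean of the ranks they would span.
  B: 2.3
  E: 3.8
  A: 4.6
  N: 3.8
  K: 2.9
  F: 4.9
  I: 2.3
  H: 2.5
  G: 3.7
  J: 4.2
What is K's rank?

7

Sorted (descending): 4.9, 4.6, 4.2, 3.8, 3.8, 3.7, 2.9, 2.5, 2.3, 2.3
The 2 values of 3.8 occupy positions 4–5 → average rank (4+5)/2 = 4.5.
The 2 values of 2.3 occupy positions 9–10 → average rank (9+10)/2 = 9.5.
K has value 2.9 → rank 7.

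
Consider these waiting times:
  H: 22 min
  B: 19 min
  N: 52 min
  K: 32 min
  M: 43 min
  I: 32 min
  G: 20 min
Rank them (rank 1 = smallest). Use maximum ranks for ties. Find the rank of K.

Sorted (ascending): 19, 20, 22, 32, 32, 43, 52
The 2 values of 32 occupy positions 4–5 → each gets rank 5.
K has value 32 min → rank 5.

5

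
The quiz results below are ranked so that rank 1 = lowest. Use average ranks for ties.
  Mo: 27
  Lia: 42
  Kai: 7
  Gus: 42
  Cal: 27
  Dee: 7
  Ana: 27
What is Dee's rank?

1.5

Sorted (ascending): 7, 7, 27, 27, 27, 42, 42
The 2 values of 7 occupy positions 1–2 → average rank (1+2)/2 = 1.5.
The 3 values of 27 occupy positions 3–5 → average rank 4.
The 2 values of 42 occupy positions 6–7 → average rank (6+7)/2 = 6.5.
Dee has value 7 → rank 1.5.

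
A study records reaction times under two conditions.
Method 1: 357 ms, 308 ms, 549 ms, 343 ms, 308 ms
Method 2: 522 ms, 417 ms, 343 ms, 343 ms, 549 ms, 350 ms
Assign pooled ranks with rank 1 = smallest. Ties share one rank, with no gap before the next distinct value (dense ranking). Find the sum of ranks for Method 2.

Sorted (ascending): 308, 308, 343, 343, 343, 350, 357, 417, 522, 549, 549
The 2 values of 308 share dense rank 1.
The 3 values of 343 share dense rank 2.
The 2 values of 549 share dense rank 7.
Remaining distinct values take the next consecutive integers.
Method 2 values → pooled ranks: 522→6, 417→5, 343→2, 343→2, 549→7, 350→3
Rank sum = 6 + 5 + 2 + 2 + 7 + 3 = 25

25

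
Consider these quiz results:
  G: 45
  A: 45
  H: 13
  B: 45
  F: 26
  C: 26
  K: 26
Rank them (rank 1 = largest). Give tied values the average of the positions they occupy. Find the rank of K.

5

Sorted (descending): 45, 45, 45, 26, 26, 26, 13
The 3 values of 45 occupy positions 1–3 → average rank 2.
The 3 values of 26 occupy positions 4–6 → average rank 5.
K has value 26 → rank 5.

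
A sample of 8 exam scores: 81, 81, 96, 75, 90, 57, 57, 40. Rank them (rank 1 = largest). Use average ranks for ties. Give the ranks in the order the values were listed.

3.5, 3.5, 1, 5, 2, 6.5, 6.5, 8

Sorted (descending): 96, 90, 81, 81, 75, 57, 57, 40
The 2 values of 81 occupy positions 3–4 → average rank (3+4)/2 = 3.5.
The 2 values of 57 occupy positions 6–7 → average rank (6+7)/2 = 6.5.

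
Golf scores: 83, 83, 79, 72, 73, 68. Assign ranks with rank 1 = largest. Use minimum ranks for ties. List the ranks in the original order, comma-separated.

Sorted (descending): 83, 83, 79, 73, 72, 68
The 2 values of 83 occupy positions 1–2 → each gets rank 1.

1, 1, 3, 5, 4, 6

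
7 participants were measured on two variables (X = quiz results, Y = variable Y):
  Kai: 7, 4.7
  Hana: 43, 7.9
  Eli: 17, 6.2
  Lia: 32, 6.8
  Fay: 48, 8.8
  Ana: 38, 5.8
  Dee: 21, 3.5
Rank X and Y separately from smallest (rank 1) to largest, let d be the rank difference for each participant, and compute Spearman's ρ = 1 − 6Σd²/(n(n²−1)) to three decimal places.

0.750

Ranks of variable 1: 1, 6, 2, 4, 7, 5, 3
Ranks of variable 2: 2, 6, 4, 5, 7, 3, 1
d = r₁ − r₂: -1, 0, -2, -1, 0, 2, 2
d²: 1, 0, 4, 1, 0, 4, 4; Σd² = 14
ρ = 1 − 6·14/(7·48) = 1 − 84/336 = 0.750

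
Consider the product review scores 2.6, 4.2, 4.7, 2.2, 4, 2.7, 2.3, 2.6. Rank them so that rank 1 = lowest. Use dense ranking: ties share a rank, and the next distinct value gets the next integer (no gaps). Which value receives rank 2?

2.3

Sorted (ascending): 2.2, 2.3, 2.6, 2.6, 2.7, 4, 4.2, 4.7
The 2 values of 2.6 share dense rank 3.
Remaining distinct values take the next consecutive integers.
Rank 2 → value 2.3.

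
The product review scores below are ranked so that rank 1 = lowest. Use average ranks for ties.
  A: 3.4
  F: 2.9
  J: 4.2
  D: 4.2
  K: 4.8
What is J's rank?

3.5

Sorted (ascending): 2.9, 3.4, 4.2, 4.2, 4.8
The 2 values of 4.2 occupy positions 3–4 → average rank (3+4)/2 = 3.5.
J has value 4.2 → rank 3.5.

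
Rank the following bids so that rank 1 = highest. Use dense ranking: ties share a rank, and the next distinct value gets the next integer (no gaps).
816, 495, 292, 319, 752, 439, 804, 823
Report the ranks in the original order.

Sorted (descending): 823, 816, 804, 752, 495, 439, 319, 292
No ties — each value takes its position as its rank.

2, 5, 8, 7, 4, 6, 3, 1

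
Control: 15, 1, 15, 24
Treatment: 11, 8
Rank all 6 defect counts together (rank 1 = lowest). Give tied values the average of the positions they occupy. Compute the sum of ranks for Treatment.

5

Sorted (ascending): 1, 8, 11, 15, 15, 24
The 2 values of 15 occupy positions 4–5 → average rank (4+5)/2 = 4.5.
Treatment values → pooled ranks: 11→3, 8→2
Rank sum = 3 + 2 = 5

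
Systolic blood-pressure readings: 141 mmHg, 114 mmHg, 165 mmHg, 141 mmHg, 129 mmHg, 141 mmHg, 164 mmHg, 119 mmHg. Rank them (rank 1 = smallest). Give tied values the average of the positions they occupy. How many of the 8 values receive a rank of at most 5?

6

Sorted (ascending): 114, 119, 129, 141, 141, 141, 164, 165
The 3 values of 141 occupy positions 4–6 → average rank 5.
Ranks ≤ 5: {1, 2, 3, 5, 5, 5} → 6 values.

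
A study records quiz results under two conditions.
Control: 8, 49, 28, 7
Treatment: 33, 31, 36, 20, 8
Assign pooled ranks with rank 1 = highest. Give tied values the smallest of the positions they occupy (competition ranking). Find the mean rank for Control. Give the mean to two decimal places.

5.50

Sorted (descending): 49, 36, 33, 31, 28, 20, 8, 8, 7
The 2 values of 8 occupy positions 7–8 → each gets rank 7.
Control values → pooled ranks: 8→7, 49→1, 28→5, 7→9
Mean rank = (7 + 1 + 5 + 9) / 4 = 5.50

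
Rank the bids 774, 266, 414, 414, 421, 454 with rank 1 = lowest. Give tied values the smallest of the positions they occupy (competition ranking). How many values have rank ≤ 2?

Sorted (ascending): 266, 414, 414, 421, 454, 774
The 2 values of 414 occupy positions 2–3 → each gets rank 2.
Ranks ≤ 2: {1, 2, 2} → 3 values.

3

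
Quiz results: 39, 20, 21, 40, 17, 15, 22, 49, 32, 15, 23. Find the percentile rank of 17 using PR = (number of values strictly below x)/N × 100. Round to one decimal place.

18.2

N = 11.
Strictly below 17: 2. Equal to 17: 1.
PR = 2/11 × 100 = 18.2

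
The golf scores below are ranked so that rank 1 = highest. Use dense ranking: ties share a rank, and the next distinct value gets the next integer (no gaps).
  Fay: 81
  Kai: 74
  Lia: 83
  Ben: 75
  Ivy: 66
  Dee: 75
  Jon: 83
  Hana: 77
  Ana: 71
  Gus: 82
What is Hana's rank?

4

Sorted (descending): 83, 83, 82, 81, 77, 75, 75, 74, 71, 66
The 2 values of 83 share dense rank 1.
The 2 values of 75 share dense rank 5.
Remaining distinct values take the next consecutive integers.
Hana has value 77 → rank 4.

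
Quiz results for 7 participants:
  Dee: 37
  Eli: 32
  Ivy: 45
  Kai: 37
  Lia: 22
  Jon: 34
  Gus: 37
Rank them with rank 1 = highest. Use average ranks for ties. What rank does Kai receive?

Sorted (descending): 45, 37, 37, 37, 34, 32, 22
The 3 values of 37 occupy positions 2–4 → average rank 3.
Kai has value 37 → rank 3.

3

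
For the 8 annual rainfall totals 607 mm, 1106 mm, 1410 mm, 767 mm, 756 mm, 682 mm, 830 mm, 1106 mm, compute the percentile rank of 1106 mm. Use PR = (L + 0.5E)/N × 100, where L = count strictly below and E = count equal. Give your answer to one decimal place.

75.0

N = 8.
Strictly below 1106: 5. Equal to 1106: 2.
PR = (5 + 0.5·2)/8 × 100 = 75.0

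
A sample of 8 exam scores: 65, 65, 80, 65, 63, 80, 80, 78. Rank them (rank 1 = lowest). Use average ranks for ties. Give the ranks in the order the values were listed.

Sorted (ascending): 63, 65, 65, 65, 78, 80, 80, 80
The 3 values of 65 occupy positions 2–4 → average rank 3.
The 3 values of 80 occupy positions 6–8 → average rank 7.

3, 3, 7, 3, 1, 7, 7, 5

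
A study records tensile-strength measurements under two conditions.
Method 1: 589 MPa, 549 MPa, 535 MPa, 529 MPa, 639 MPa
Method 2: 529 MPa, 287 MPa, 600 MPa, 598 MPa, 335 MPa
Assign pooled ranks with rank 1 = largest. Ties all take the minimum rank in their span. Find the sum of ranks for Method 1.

23

Sorted (descending): 639, 600, 598, 589, 549, 535, 529, 529, 335, 287
The 2 values of 529 occupy positions 7–8 → each gets rank 7.
Method 1 values → pooled ranks: 589→4, 549→5, 535→6, 529→7, 639→1
Rank sum = 4 + 5 + 6 + 7 + 1 = 23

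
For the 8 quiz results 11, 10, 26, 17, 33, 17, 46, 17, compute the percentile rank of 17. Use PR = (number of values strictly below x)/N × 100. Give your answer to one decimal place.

25.0

N = 8.
Strictly below 17: 2. Equal to 17: 3.
PR = 2/8 × 100 = 25.0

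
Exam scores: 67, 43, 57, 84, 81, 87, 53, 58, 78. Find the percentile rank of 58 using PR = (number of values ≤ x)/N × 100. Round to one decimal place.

44.4

N = 9.
Strictly below 58: 3. Equal to 58: 1.
PR = 4/9 × 100 = 44.4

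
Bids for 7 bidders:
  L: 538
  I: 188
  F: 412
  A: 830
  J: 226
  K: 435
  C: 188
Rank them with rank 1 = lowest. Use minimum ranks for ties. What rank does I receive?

Sorted (ascending): 188, 188, 226, 412, 435, 538, 830
The 2 values of 188 occupy positions 1–2 → each gets rank 1.
I has value 188 → rank 1.

1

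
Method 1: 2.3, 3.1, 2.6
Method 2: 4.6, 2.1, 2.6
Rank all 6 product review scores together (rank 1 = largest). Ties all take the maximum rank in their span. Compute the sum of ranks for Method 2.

11

Sorted (descending): 4.6, 3.1, 2.6, 2.6, 2.3, 2.1
The 2 values of 2.6 occupy positions 3–4 → each gets rank 4.
Method 2 values → pooled ranks: 4.6→1, 2.1→6, 2.6→4
Rank sum = 1 + 6 + 4 = 11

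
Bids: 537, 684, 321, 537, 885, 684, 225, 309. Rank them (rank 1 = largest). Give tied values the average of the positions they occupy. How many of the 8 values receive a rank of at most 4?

3

Sorted (descending): 885, 684, 684, 537, 537, 321, 309, 225
The 2 values of 684 occupy positions 2–3 → average rank (2+3)/2 = 2.5.
The 2 values of 537 occupy positions 4–5 → average rank (4+5)/2 = 4.5.
Ranks ≤ 4: {1, 2.5, 2.5} → 3 values.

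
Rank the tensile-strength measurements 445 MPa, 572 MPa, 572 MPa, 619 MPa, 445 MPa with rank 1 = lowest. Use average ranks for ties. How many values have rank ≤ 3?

Sorted (ascending): 445, 445, 572, 572, 619
The 2 values of 445 occupy positions 1–2 → average rank (1+2)/2 = 1.5.
The 2 values of 572 occupy positions 3–4 → average rank (3+4)/2 = 3.5.
Ranks ≤ 3: {1.5, 1.5} → 2 values.

2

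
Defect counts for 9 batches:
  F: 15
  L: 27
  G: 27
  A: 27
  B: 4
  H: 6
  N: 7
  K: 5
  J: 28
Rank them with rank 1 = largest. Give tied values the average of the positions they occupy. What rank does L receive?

Sorted (descending): 28, 27, 27, 27, 15, 7, 6, 5, 4
The 3 values of 27 occupy positions 2–4 → average rank 3.
L has value 27 → rank 3.

3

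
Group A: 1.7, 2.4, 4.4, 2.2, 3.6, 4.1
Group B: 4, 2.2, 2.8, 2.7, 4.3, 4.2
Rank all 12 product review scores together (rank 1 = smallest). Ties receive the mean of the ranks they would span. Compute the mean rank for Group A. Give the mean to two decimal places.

Sorted (ascending): 1.7, 2.2, 2.2, 2.4, 2.7, 2.8, 3.6, 4, 4.1, 4.2, 4.3, 4.4
The 2 values of 2.2 occupy positions 2–3 → average rank (2+3)/2 = 2.5.
Group A values → pooled ranks: 1.7→1, 2.4→4, 4.4→12, 2.2→2.5, 3.6→7, 4.1→9
Mean rank = (1 + 4 + 12 + 2.5 + 7 + 9) / 6 = 5.92

5.92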